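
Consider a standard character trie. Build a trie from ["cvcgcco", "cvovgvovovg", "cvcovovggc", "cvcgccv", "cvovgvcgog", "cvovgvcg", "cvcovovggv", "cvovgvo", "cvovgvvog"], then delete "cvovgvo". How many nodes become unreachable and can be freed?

Walk "cvovgvo" from the leaf back toward the root, removing each node that no remaining word uses.
Every node on "cvovgvo" is still needed (e.g. by "cvovgvovovg"), so nothing is freed.
Nodes removed: 0

0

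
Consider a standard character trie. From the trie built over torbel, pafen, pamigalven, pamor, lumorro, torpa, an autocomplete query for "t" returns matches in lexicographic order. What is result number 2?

torpa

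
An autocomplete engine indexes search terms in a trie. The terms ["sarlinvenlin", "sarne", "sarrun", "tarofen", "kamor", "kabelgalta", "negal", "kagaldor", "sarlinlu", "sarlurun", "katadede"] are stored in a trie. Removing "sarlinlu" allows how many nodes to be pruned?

2

Walk "sarlinlu" from the leaf back toward the root, removing each node that no remaining word uses.
The suffix "lu" (2 nodes) is used only by "sarlinlu"; the node for "sarlin" still has the child "v", so pruning stops there.
Nodes removed: 2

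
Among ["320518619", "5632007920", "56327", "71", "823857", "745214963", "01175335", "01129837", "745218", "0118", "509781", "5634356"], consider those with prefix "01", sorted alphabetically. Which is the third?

Filter for "01…" and sort: "01129837", "01175335", "0118"
The 3rd is 0118.

0118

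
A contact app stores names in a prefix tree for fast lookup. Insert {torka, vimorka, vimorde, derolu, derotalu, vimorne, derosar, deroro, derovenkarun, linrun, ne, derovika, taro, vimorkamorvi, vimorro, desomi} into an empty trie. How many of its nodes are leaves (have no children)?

A leaf is a node with no children — equivalently, the end of a word that is not a proper prefix of any other stored word.
Those words: "derolu", "deroro", "derosar", "derotalu", "derovenkarun", "derovika", "desomi", "linrun", "ne", "taro", "torka", "vimorde", "vimorkamorvi", "vimorne", "vimorro"
Leaf count: 15

15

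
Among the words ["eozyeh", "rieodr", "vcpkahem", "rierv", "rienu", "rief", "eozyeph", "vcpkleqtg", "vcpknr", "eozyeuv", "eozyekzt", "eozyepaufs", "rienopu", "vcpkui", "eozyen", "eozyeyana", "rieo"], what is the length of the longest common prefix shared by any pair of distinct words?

Equivalently: take the maximum, over all pairs, of their longest common prefix length.
e.g. "eozyepaufs" and "eozyeph" share the prefix "eozyep" of length 6; no pair shares a longer one.
Longest shared-prefix length: 6

6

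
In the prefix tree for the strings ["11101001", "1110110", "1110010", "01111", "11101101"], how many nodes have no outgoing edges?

4

A leaf is a node with no children — equivalently, the end of a word that is not a proper prefix of any other stored word.
Those words: "01111", "1110010", "11101001", "11101101"
Leaf count: 4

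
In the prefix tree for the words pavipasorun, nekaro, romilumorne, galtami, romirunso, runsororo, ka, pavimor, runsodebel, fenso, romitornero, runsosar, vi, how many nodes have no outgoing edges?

A leaf is a node with no children — equivalently, the end of a word that is not a proper prefix of any other stored word.
Those words: "fenso", "galtami", "ka", "nekaro", "pavimor", "pavipasorun", "romilumorne", "romirunso", "romitornero", "runsodebel", "runsororo", "runsosar", "vi"
Leaf count: 13

13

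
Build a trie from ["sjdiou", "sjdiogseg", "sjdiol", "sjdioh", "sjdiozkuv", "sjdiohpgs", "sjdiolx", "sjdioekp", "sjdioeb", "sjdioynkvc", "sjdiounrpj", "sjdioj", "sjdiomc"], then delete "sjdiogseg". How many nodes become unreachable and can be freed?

After clearing the end-marker at "sjdiogseg", prune upward until reaching a node still needed by another word.
The suffix "gseg" (4 nodes) is used only by "sjdiogseg"; the node for "sjdio" still has the child "u", so pruning stops there.
Nodes removed: 4

4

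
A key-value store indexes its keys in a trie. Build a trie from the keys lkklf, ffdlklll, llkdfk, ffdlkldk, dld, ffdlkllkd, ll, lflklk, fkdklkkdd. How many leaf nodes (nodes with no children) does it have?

8

A leaf is a node with no children — equivalently, the end of a word that is not a proper prefix of any other stored word.
Those words: "dld", "ffdlkldk", "ffdlkllkd", "ffdlklll", "fkdklkkdd", "lflklk", "lkklf", "llkdfk"
Leaf count: 8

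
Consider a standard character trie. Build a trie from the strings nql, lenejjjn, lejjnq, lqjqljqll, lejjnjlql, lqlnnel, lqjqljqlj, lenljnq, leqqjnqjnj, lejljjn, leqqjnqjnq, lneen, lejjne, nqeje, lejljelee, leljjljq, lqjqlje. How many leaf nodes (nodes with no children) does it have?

Leaves are exactly the stored words that no other stored word extends.
Those words: "lejjne", "lejjnjlql", "lejjnq", "lejljelee", "lejljjn", "leljjljq", "lenejjjn", "lenljnq", "leqqjnqjnj", "leqqjnqjnq", "lneen", "lqjqlje", "lqjqljqlj", "lqjqljqll", "lqlnnel", "nqeje", "nql"
Leaf count: 17

17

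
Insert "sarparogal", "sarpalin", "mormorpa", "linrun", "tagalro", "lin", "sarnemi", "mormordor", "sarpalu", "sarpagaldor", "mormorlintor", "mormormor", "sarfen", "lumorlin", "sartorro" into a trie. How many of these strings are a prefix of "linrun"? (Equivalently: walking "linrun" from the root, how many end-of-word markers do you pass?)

2

Traverse "linrun" character by character; count nodes along the way that are marked as word ends.
Prefixes of the query that are stored words: "lin", "linrun"
Count: 2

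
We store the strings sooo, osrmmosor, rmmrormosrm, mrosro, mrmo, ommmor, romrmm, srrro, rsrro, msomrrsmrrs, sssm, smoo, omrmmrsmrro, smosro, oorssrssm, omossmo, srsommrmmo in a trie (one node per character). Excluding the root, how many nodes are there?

Count nodes per top-level branch (shared prefixes stored once):
  'm'-branch (mrmo, mrosro, msomrrsmrrs): 18 nodes
  'o'-branch (ommmor, omossmo, omrmmrsmrro, oorssrssm, osrmmosor): 36 nodes
  'r'-branch (rmmrormosrm, romrmm, rsrro): 20 nodes
  's'-branch (smoo, smosro, sooo, srrro, srsommrmmo, sssm): 25 nodes
Sum: 99

99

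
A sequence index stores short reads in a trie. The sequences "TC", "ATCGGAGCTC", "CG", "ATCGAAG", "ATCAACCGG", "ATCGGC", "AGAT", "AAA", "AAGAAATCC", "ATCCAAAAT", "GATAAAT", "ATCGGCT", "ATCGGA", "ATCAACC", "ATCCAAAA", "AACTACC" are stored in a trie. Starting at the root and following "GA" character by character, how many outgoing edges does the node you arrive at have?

1

Walk "GA" from the root, arriving at one node.
Distinct next characters after "GA": T.
That node has 1 child edge.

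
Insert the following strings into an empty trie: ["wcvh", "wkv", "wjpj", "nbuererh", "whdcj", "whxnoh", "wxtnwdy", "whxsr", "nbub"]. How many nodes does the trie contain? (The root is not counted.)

Count nodes per top-level branch (shared prefixes stored once):
  'n'-branch (nbub, nbuererh): 9 nodes
  'w'-branch (wcvh, whdcj, whxnoh, whxsr, wjpj, wkv, wxtnwdy): 25 nodes
Sum: 34

34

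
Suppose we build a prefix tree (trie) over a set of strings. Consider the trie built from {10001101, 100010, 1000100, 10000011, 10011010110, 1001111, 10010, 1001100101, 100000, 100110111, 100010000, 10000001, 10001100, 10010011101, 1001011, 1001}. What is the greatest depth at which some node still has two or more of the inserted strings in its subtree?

Equivalently: take the maximum, over all pairs, of their longest common prefix length.
"1000100" and "100010000" agree on "1000100" (7 characters) before diverging; nothing deeper is shared.
Longest shared-prefix length: 7

7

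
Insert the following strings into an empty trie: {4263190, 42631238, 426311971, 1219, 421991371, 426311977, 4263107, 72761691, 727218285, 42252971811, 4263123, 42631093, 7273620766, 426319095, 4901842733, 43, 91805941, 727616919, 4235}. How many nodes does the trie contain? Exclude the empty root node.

83

Insert word by word; a character creates a node only if that edge doesn't already exist:
  "4263190" → 7 new (4, 2, 6, 3, 1, 9, 0)
  "42631238" → prefix "42631" already present; 3 new (2, 3, 8)
  "426311971" → prefix "42631" already present; 4 new (1, 9, 7, 1)
  "1219" → 4 new (1, 2, 1, 9)
  "421991371" → prefix "42" already present; 7 new (1, 9, 9, 1, 3, 7, 1)
  "426311977" → prefix "42631197" already present; 1 new (7)
  "4263107" → prefix "42631" already present; 2 new (0, 7)
  "72761691" → 8 new (7, 2, 7, 6, 1, 6, 9, 1)
  "727218285" → prefix "727" already present; 6 new (2, 1, 8, 2, 8, 5)
  "42252971811" → prefix "42" already present; 9 new (2, 5, 2, 9, 7, 1, 8, 1, 1)
  "4263123" → prefix "4263123" already present; 0 new (none)
  "42631093" → prefix "426310" already present; 2 new (9, 3)
  "7273620766" → prefix "727" already present; 7 new (3, 6, 2, 0, 7, 6, 6)
  "426319095" → prefix "4263190" already present; 2 new (9, 5)
  "4901842733" → prefix "4" already present; 9 new (9, 0, 1, 8, 4, 2, 7, 3, 3)
  "43" → prefix "4" already present; 1 new (3)
  "91805941" → 8 new (9, 1, 8, 0, 5, 9, 4, 1)
  "727616919" → prefix "72761691" already present; 1 new (9)
  "4235" → prefix "42" already present; 2 new (3, 5)
Total nodes = 7 + 3 + 4 + 4 + 7 + 1 + 2 + 8 + 6 + 9 + 0 + 2 + 7 + 2 + 9 + 1 + 8 + 1 + 2 = 83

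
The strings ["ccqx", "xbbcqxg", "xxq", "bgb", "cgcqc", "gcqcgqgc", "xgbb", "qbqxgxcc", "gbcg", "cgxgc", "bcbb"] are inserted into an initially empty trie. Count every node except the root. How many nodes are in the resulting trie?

Insert word by word; a character creates a node only if that edge doesn't already exist:
  "ccqx" → 4 new (c, c, q, x)
  "xbbcqxg" → 7 new (x, b, b, c, q, x, g)
  "xxq" → prefix "x" already present; 2 new (x, q)
  "bgb" → 3 new (b, g, b)
  "cgcqc" → prefix "c" already present; 4 new (g, c, q, c)
  "gcqcgqgc" → 8 new (g, c, q, c, g, q, g, c)
  "xgbb" → prefix "x" already present; 3 new (g, b, b)
  "qbqxgxcc" → 8 new (q, b, q, x, g, x, c, c)
  "gbcg" → prefix "g" already present; 3 new (b, c, g)
  "cgxgc" → prefix "cg" already present; 3 new (x, g, c)
  "bcbb" → prefix "b" already present; 3 new (c, b, b)
Total nodes = 4 + 7 + 2 + 3 + 4 + 8 + 3 + 8 + 3 + 3 + 3 = 48

48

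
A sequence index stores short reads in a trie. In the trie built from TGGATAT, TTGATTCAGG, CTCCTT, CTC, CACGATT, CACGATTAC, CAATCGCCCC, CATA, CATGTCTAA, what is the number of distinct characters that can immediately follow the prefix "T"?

2

The children of the "T" node are the distinct next characters among strings starting with "T".
Characters that immediately follow "T" among the stored strings: {G, T}.
That node has 2 child edges.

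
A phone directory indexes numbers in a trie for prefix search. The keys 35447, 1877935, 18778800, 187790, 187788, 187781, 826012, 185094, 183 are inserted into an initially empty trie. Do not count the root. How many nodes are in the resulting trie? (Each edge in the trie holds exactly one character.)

29

Trie structure (* marks end of a word):
(root)
├─ 1
│  └─ 8
│     ├─ 3 *
│     ├─ 5
│     │  └─ 0
│     │     └─ 9
│     │        └─ 4 *
│     └─ 7
│        └─ 7
│           ├─ 8
│           │  ├─ 1 *
│           │  └─ 8 *
│           │     └─ 0
│           │        └─ 0 *
│           └─ 9
│              ├─ 0 *
│              └─ 3
│                 └─ 5 *
├─ 3
│  └─ 5
│     └─ 4
│        └─ 4
│           └─ 7 *
└─ 8
   └─ 2
      └─ 6
         └─ 0
            └─ 1
               └─ 2 *
Counting every labelled node above: 29.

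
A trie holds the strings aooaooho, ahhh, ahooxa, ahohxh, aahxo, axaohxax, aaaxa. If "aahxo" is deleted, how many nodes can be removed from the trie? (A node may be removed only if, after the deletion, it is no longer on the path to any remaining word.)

3

Walk "aahxo" from the leaf back toward the root, removing each node that no remaining word uses.
The suffix "hxo" (3 nodes) is used only by "aahxo"; the node for "aa" still has the child "a", so pruning stops there.
Nodes removed: 3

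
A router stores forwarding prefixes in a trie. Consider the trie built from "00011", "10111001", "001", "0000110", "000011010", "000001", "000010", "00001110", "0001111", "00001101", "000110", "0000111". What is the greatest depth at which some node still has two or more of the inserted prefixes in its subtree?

8

The deepest shared node is where two words last agree before diverging.
e.g. "00001101" and "000011010" share the prefix "00001101" of length 8; no pair shares a longer one.
Longest shared-prefix length: 8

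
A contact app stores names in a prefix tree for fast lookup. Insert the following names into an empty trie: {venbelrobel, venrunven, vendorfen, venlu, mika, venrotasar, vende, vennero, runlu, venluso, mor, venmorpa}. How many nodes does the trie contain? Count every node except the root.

Insert word by word; a character creates a node only if that edge doesn't already exist:
  "venbelrobel" → 11 new (v, e, n, b, e, l, r, o, b, e, l)
  "venrunven" → prefix "ven" already present; 6 new (r, u, n, v, e, n)
  "vendorfen" → prefix "ven" already present; 6 new (d, o, r, f, e, n)
  "venlu" → prefix "ven" already present; 2 new (l, u)
  "mika" → 4 new (m, i, k, a)
  "venrotasar" → prefix "venr" already present; 6 new (o, t, a, s, a, r)
  "vende" → prefix "vend" already present; 1 new (e)
  "vennero" → prefix "ven" already present; 4 new (n, e, r, o)
  "runlu" → 5 new (r, u, n, l, u)
  "venluso" → prefix "venlu" already present; 2 new (s, o)
  "mor" → prefix "m" already present; 2 new (o, r)
  "venmorpa" → prefix "ven" already present; 5 new (m, o, r, p, a)
Total nodes = 11 + 6 + 6 + 2 + 4 + 6 + 1 + 4 + 5 + 2 + 2 + 5 = 54

54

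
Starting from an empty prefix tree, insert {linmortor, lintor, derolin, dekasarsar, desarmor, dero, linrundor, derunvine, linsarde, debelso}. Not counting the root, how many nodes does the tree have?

Count nodes per top-level branch (shared prefixes stored once):
  'd'-branch (debelso, dekasarsar, dero, derolin, derunvine, desarmor): 32 nodes
  'l'-branch (linmortor, linrundor, linsarde, lintor): 23 nodes
Sum: 55

55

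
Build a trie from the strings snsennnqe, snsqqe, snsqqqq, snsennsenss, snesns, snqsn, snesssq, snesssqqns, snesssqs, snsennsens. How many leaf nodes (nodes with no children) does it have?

Leaves are exactly the stored words that no other stored word extends.
Those words: "snesns", "snesssqqns", "snesssqs", "snqsn", "snsennnqe", "snsennsenss", "snsqqe", "snsqqqq"
Leaf count: 8

8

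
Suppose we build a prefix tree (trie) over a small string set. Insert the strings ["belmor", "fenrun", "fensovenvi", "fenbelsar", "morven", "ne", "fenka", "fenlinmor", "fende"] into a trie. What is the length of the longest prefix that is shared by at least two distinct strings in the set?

3

Look for the deepest trie node that still has at least two words in its subtree.
"fenbelsar" and "fende" agree on "fen" (3 characters) before diverging; nothing deeper is shared.
Longest shared-prefix length: 3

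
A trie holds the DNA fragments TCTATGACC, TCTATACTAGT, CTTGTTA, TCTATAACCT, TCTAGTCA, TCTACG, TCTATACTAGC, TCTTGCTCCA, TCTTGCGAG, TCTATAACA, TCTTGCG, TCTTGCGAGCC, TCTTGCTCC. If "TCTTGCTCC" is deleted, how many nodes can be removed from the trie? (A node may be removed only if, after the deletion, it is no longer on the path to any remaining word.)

After clearing the end-marker at "TCTTGCTCC", prune upward until reaching a node still needed by another word.
Every node on "TCTTGCTCC" is still needed (e.g. by "TCTTGCTCCA"), so nothing is freed.
Nodes removed: 0

0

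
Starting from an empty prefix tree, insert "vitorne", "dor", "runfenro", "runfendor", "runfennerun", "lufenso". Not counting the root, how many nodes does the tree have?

33

For each word, the new-node count is its length minus the longest prefix already in the trie:
  "vitorne" → 7 new (v, i, t, o, r, n, e)
  "dor" → 3 new (d, o, r)
  "runfenro" → 8 new (r, u, n, f, e, n, r, o)
  "runfendor" → prefix "runfen" already present; 3 new (d, o, r)
  "runfennerun" → prefix "runfen" already present; 5 new (n, e, r, u, n)
  "lufenso" → 7 new (l, u, f, e, n, s, o)
Total nodes = 7 + 3 + 8 + 3 + 5 + 7 = 33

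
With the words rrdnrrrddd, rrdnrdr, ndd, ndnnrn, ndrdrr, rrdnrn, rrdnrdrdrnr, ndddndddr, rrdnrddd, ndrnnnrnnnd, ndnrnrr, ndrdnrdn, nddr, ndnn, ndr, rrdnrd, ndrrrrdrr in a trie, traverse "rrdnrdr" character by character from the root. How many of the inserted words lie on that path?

Check each prefix of "rrdnrdr" against the stored set — each match is an end-marker on the path.
Prefixes of the query that are stored words: "rrdnrd", "rrdnrdr"
Count: 2

2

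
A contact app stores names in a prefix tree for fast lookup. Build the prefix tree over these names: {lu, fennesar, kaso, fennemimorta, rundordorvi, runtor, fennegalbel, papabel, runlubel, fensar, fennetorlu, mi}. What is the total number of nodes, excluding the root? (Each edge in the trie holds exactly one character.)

63

For each word, the new-node count is its length minus the longest prefix already in the trie:
  "lu" → 2 new (l, u)
  "fennesar" → 8 new (f, e, n, n, e, s, a, r)
  "kaso" → 4 new (k, a, s, o)
  "fennemimorta" → prefix "fenne" already present; 7 new (m, i, m, o, r, t, a)
  "rundordorvi" → 11 new (r, u, n, d, o, r, d, o, r, v, i)
  "runtor" → prefix "run" already present; 3 new (t, o, r)
  "fennegalbel" → prefix "fenne" already present; 6 new (g, a, l, b, e, l)
  "papabel" → 7 new (p, a, p, a, b, e, l)
  "runlubel" → prefix "run" already present; 5 new (l, u, b, e, l)
  "fensar" → prefix "fen" already present; 3 new (s, a, r)
  "fennetorlu" → prefix "fenne" already present; 5 new (t, o, r, l, u)
  "mi" → 2 new (m, i)
Total nodes = 2 + 8 + 4 + 7 + 11 + 3 + 6 + 7 + 5 + 3 + 5 + 2 = 63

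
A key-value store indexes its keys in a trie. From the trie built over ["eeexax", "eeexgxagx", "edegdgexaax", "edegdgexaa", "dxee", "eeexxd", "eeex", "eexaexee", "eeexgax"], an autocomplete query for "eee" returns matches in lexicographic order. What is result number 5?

DFS of the "eee" subtree visits, in order: "eeex", "eeexax", "eeexgax", "eeexgxagx", "eeexxd"
Position 5: eeexxd

eeexxd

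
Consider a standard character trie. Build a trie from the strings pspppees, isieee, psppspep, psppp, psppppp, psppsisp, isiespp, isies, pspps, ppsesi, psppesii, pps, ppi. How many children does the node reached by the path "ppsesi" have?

The children of the "ppsesi" node are the distinct next characters among strings starting with "ppsesi".
No stored string extends past "ppsesi".
That node has 0 child edges.

0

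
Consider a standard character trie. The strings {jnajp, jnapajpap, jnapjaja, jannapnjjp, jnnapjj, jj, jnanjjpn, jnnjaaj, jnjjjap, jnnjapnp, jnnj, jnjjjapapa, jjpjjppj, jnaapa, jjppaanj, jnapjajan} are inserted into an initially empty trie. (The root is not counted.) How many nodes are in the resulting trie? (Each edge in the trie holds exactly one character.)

65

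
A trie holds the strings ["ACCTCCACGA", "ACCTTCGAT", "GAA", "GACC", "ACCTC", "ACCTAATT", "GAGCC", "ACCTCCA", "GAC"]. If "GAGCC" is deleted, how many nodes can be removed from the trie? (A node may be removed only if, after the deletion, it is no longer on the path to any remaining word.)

After clearing the end-marker at "GAGCC", prune upward until reaching a node still needed by another word.
The suffix "GCC" (3 nodes) is used only by "GAGCC"; the node for "GA" still has the child "A", so pruning stops there.
Nodes removed: 3

3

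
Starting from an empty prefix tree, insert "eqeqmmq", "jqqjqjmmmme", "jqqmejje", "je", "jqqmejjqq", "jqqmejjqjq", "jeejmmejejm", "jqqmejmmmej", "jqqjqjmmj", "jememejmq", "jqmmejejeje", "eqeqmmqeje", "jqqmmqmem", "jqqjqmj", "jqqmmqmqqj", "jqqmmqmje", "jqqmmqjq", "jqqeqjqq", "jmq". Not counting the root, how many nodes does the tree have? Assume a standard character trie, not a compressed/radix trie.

83

For each word, the new-node count is its length minus the longest prefix already in the trie:
  "eqeqmmq" → 7 new (e, q, e, q, m, m, q)
  "jqqjqjmmmme" → 11 new (j, q, q, j, q, j, m, m, m, m, e)
  "jqqmejje" → prefix "jqq" already present; 5 new (m, e, j, j, e)
  "je" → prefix "j" already present; 1 new (e)
  "jqqmejjqq" → prefix "jqqmejj" already present; 2 new (q, q)
  "jqqmejjqjq" → prefix "jqqmejjq" already present; 2 new (j, q)
  "jeejmmejejm" → prefix "je" already present; 9 new (e, j, m, m, e, j, e, j, m)
  "jqqmejmmmej" → prefix "jqqmej" already present; 5 new (m, m, m, e, j)
  "jqqjqjmmj" → prefix "jqqjqjmm" already present; 1 new (j)
  "jememejmq" → prefix "je" already present; 7 new (m, e, m, e, j, m, q)
  "jqmmejejeje" → prefix "jq" already present; 9 new (m, m, e, j, e, j, e, j, e)
  "eqeqmmqeje" → prefix "eqeqmmq" already present; 3 new (e, j, e)
  "jqqmmqmem" → prefix "jqqm" already present; 5 new (m, q, m, e, m)
  "jqqjqmj" → prefix "jqqjq" already present; 2 new (m, j)
  "jqqmmqmqqj" → prefix "jqqmmqm" already present; 3 new (q, q, j)
  "jqqmmqmje" → prefix "jqqmmqm" already present; 2 new (j, e)
  "jqqmmqjq" → prefix "jqqmmq" already present; 2 new (j, q)
  "jqqeqjqq" → prefix "jqq" already present; 5 new (e, q, j, q, q)
  "jmq" → prefix "j" already present; 2 new (m, q)
Total nodes = 7 + 11 + 5 + 1 + 2 + 2 + 9 + 5 + 1 + 7 + 9 + 3 + 5 + 2 + 3 + 2 + 2 + 5 + 2 = 83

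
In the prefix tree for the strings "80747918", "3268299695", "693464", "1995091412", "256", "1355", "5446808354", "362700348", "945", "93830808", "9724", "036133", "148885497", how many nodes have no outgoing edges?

A leaf is a node with no children — equivalently, the end of a word that is not a proper prefix of any other stored word.
Those words: "036133", "1355", "148885497", "1995091412", "256", "3268299695", "362700348", "5446808354", "693464", "80747918", "93830808", "945", "9724"
Leaf count: 13

13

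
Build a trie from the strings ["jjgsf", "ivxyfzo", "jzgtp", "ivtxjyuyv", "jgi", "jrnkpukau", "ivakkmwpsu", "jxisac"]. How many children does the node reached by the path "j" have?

Follow the path "j" to its node, then look at its outgoing edges.
Distinct next characters after "j": g, j, r, x, z.
That node has 5 child edges.

5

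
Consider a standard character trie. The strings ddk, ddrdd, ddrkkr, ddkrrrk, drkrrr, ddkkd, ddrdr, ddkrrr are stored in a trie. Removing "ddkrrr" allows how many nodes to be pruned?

Walk "ddkrrr" from the leaf back toward the root, removing each node that no remaining word uses.
Every node on "ddkrrr" is still needed (e.g. by "ddkrrrk"), so nothing is freed.
Nodes removed: 0

0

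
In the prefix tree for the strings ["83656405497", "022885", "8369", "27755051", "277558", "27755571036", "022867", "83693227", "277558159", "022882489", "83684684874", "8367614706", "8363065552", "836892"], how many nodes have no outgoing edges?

12

A leaf is a node with no children — equivalently, the end of a word that is not a proper prefix of any other stored word.
Those words: "022867", "022882489", "022885", "27755051", "27755571036", "277558159", "8363065552", "83656405497", "8367614706", "83684684874", "836892", "83693227"
Leaf count: 12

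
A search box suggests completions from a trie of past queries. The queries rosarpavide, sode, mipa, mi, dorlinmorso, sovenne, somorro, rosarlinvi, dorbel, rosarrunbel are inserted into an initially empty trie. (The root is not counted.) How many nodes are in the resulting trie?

54

Insert word by word; a character creates a node only if that edge doesn't already exist:
  "rosarpavide" → 11 new (r, o, s, a, r, p, a, v, i, d, e)
  "sode" → 4 new (s, o, d, e)
  "mipa" → 4 new (m, i, p, a)
  "mi" → prefix "mi" already present; 0 new (none)
  "dorlinmorso" → 11 new (d, o, r, l, i, n, m, o, r, s, o)
  "sovenne" → prefix "so" already present; 5 new (v, e, n, n, e)
  "somorro" → prefix "so" already present; 5 new (m, o, r, r, o)
  "rosarlinvi" → prefix "rosar" already present; 5 new (l, i, n, v, i)
  "dorbel" → prefix "dor" already present; 3 new (b, e, l)
  "rosarrunbel" → prefix "rosar" already present; 6 new (r, u, n, b, e, l)
Total nodes = 11 + 4 + 4 + 0 + 11 + 5 + 5 + 5 + 3 + 6 = 54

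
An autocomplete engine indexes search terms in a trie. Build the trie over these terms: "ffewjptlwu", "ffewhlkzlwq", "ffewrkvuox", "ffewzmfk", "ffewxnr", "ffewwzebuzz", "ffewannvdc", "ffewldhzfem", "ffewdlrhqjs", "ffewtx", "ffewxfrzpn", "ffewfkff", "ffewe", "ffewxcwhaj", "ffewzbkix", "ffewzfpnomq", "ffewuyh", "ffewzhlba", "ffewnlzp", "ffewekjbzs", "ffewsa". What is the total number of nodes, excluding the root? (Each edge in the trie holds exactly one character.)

For each word, the new-node count is its length minus the longest prefix already in the trie:
  "ffewjptlwu" → 10 new (f, f, e, w, j, p, t, l, w, u)
  "ffewhlkzlwq" → prefix "ffew" already present; 7 new (h, l, k, z, l, w, q)
  "ffewrkvuox" → prefix "ffew" already present; 6 new (r, k, v, u, o, x)
  "ffewzmfk" → prefix "ffew" already present; 4 new (z, m, f, k)
  "ffewxnr" → prefix "ffew" already present; 3 new (x, n, r)
  "ffewwzebuzz" → prefix "ffew" already present; 7 new (w, z, e, b, u, z, z)
  "ffewannvdc" → prefix "ffew" already present; 6 new (a, n, n, v, d, c)
  "ffewldhzfem" → prefix "ffew" already present; 7 new (l, d, h, z, f, e, m)
  "ffewdlrhqjs" → prefix "ffew" already present; 7 new (d, l, r, h, q, j, s)
  "ffewtx" → prefix "ffew" already present; 2 new (t, x)
  "ffewxfrzpn" → prefix "ffewx" already present; 5 new (f, r, z, p, n)
  "ffewfkff" → prefix "ffew" already present; 4 new (f, k, f, f)
  "ffewe" → prefix "ffew" already present; 1 new (e)
  "ffewxcwhaj" → prefix "ffewx" already present; 5 new (c, w, h, a, j)
  "ffewzbkix" → prefix "ffewz" already present; 4 new (b, k, i, x)
  "ffewzfpnomq" → prefix "ffewz" already present; 6 new (f, p, n, o, m, q)
  "ffewuyh" → prefix "ffew" already present; 3 new (u, y, h)
  "ffewzhlba" → prefix "ffewz" already present; 4 new (h, l, b, a)
  "ffewnlzp" → prefix "ffew" already present; 4 new (n, l, z, p)
  "ffewekjbzs" → prefix "ffewe" already present; 5 new (k, j, b, z, s)
  "ffewsa" → prefix "ffew" already present; 2 new (s, a)
Total nodes = 10 + 7 + 6 + 4 + 3 + 7 + 6 + 7 + 7 + 2 + 5 + 4 + 1 + 5 + 4 + 6 + 3 + 4 + 4 + 5 + 2 = 102

102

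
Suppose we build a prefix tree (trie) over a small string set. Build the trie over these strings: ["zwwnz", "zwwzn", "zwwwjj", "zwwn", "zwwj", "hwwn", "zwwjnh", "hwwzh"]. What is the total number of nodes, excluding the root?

Count nodes per top-level branch (shared prefixes stored once):
  'h'-branch (hwwn, hwwzh): 6 nodes
  'z'-branch (zwwj, zwwjnh, zwwn, zwwnz, zwwwjj, zwwzn): 13 nodes
Sum: 19

19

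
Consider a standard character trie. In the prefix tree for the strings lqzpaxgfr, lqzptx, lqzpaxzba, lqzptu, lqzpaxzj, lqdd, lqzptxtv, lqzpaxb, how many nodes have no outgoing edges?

7

Leaves are exactly the stored words that no other stored word extends.
Those words: "lqdd", "lqzpaxb", "lqzpaxgfr", "lqzpaxzba", "lqzpaxzj", "lqzptu", "lqzptxtv"
Leaf count: 7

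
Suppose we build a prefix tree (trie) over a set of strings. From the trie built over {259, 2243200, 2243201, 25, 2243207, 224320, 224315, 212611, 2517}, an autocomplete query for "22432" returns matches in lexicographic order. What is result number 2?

2243200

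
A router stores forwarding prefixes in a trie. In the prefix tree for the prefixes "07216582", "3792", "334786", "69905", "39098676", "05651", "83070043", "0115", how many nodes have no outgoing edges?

Leaves are exactly the stored words that no other stored word extends.
Those words: "0115", "05651", "07216582", "334786", "3792", "39098676", "69905", "83070043"
Leaf count: 8

8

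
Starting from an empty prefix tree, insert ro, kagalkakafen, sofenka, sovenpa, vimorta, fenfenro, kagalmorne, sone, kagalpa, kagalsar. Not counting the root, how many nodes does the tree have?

For each word, the new-node count is its length minus the longest prefix already in the trie:
  "ro" → 2 new (r, o)
  "kagalkakafen" → 12 new (k, a, g, a, l, k, a, k, a, f, e, n)
  "sofenka" → 7 new (s, o, f, e, n, k, a)
  "sovenpa" → prefix "so" already present; 5 new (v, e, n, p, a)
  "vimorta" → 7 new (v, i, m, o, r, t, a)
  "fenfenro" → 8 new (f, e, n, f, e, n, r, o)
  "kagalmorne" → prefix "kagal" already present; 5 new (m, o, r, n, e)
  "sone" → prefix "so" already present; 2 new (n, e)
  "kagalpa" → prefix "kagal" already present; 2 new (p, a)
  "kagalsar" → prefix "kagal" already present; 3 new (s, a, r)
Total nodes = 2 + 12 + 7 + 5 + 7 + 8 + 5 + 2 + 2 + 3 = 53

53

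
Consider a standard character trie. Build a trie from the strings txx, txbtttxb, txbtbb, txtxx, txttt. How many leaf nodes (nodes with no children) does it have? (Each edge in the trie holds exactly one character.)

Leaves are exactly the stored words that no other stored word extends.
Those words: "txbtbb", "txbtttxb", "txttt", "txtxx", "txx"
Leaf count: 5

5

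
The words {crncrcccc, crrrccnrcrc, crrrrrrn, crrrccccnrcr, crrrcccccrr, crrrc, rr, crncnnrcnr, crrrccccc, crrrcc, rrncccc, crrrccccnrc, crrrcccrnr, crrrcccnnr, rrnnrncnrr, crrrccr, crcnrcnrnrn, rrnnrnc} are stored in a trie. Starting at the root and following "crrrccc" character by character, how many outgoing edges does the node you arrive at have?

Walk "crrrccc" from the root, arriving at one node.
Characters that immediately follow "crrrccc" among the stored strings: {c, n, r}.
That node has 3 child edges.

3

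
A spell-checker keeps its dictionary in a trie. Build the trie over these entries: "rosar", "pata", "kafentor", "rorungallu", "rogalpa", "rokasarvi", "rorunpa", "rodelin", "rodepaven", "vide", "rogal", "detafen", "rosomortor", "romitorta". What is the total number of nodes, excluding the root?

Trace insertions, counting only characters that open a new branch:
  "rosar" → 5 new (r, o, s, a, r)
  "pata" → 4 new (p, a, t, a)
  "kafentor" → 8 new (k, a, f, e, n, t, o, r)
  "rorungallu" → prefix "ro" already present; 8 new (r, u, n, g, a, l, l, u)
  "rogalpa" → prefix "ro" already present; 5 new (g, a, l, p, a)
  "rokasarvi" → prefix "ro" already present; 7 new (k, a, s, a, r, v, i)
  "rorunpa" → prefix "rorun" already present; 2 new (p, a)
  "rodelin" → prefix "ro" already present; 5 new (d, e, l, i, n)
  "rodepaven" → prefix "rode" already present; 5 new (p, a, v, e, n)
  "vide" → 4 new (v, i, d, e)
  "rogal" → prefix "rogal" already present; 0 new (none)
  "detafen" → 7 new (d, e, t, a, f, e, n)
  "rosomortor" → prefix "ros" already present; 7 new (o, m, o, r, t, o, r)
  "romitorta" → prefix "ro" already present; 7 new (m, i, t, o, r, t, a)
Total nodes = 5 + 4 + 8 + 8 + 5 + 7 + 2 + 5 + 5 + 4 + 0 + 7 + 7 + 7 = 74

74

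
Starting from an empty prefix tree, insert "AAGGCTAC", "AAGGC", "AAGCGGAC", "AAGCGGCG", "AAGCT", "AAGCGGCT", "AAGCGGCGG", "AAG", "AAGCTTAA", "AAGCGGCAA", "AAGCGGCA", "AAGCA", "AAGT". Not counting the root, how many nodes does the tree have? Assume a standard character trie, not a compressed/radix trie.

Trie structure (* marks end of a word):
(root)
└─ A
   └─ A
      └─ G *
         ├─ C
         │  ├─ A *
         │  ├─ G
         │  │  └─ G
         │  │     ├─ A
         │  │     │  └─ C *
         │  │     └─ C
         │  │        ├─ A *
         │  │        │  └─ A *
         │  │        ├─ G *
         │  │        │  └─ G *
         │  │        └─ T *
         │  └─ T *
         │     └─ T
         │        └─ A
         │           └─ A *
         ├─ G
         │  └─ C *
         │     └─ T
         │        └─ A
         │           └─ C *
         └─ T *
Counting every labelled node above: 25.

25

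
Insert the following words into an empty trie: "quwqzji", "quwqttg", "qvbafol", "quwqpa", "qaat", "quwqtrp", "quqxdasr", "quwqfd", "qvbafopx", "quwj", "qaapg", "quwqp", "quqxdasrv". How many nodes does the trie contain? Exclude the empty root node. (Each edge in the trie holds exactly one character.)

37

Insert word by word; a character creates a node only if that edge doesn't already exist:
  "quwqzji" → 7 new (q, u, w, q, z, j, i)
  "quwqttg" → prefix "quwq" already present; 3 new (t, t, g)
  "qvbafol" → prefix "q" already present; 6 new (v, b, a, f, o, l)
  "quwqpa" → prefix "quwq" already present; 2 new (p, a)
  "qaat" → prefix "q" already present; 3 new (a, a, t)
  "quwqtrp" → prefix "quwqt" already present; 2 new (r, p)
  "quqxdasr" → prefix "qu" already present; 6 new (q, x, d, a, s, r)
  "quwqfd" → prefix "quwq" already present; 2 new (f, d)
  "qvbafopx" → prefix "qvbafo" already present; 2 new (p, x)
  "quwj" → prefix "quw" already present; 1 new (j)
  "qaapg" → prefix "qaa" already present; 2 new (p, g)
  "quwqp" → prefix "quwqp" already present; 0 new (none)
  "quqxdasrv" → prefix "quqxdasr" already present; 1 new (v)
Total nodes = 7 + 3 + 6 + 2 + 3 + 2 + 6 + 2 + 2 + 1 + 2 + 0 + 1 = 37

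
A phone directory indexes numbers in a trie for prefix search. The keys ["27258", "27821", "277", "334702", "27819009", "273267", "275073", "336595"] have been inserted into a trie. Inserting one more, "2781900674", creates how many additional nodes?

Walking "2781900674" from the root, the first 7 characters ("2781900") follow existing edges; "6" is the first miss.
Each of the 3 remaining characters creates one node.

3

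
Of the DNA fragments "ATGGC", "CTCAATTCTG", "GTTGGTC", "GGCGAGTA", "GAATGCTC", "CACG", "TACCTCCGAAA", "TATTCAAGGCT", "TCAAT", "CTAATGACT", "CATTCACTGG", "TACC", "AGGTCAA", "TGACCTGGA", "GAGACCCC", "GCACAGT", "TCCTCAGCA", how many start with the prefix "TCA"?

1

Filter for entries beginning with "TCA":
Matches: "TCAAT"
Count: 1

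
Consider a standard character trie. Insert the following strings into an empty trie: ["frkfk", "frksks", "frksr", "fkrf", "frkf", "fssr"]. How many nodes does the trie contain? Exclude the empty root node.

For each word, the new-node count is its length minus the longest prefix already in the trie:
  "frkfk" → 5 new (f, r, k, f, k)
  "frksks" → prefix "frk" already present; 3 new (s, k, s)
  "frksr" → prefix "frks" already present; 1 new (r)
  "fkrf" → prefix "f" already present; 3 new (k, r, f)
  "frkf" → prefix "frkf" already present; 0 new (none)
  "fssr" → prefix "f" already present; 3 new (s, s, r)
Total nodes = 5 + 3 + 1 + 3 + 0 + 3 = 15

15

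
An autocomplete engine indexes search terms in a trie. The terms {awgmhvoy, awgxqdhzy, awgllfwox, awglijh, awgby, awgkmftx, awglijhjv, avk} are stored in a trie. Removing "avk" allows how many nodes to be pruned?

2

Walk "avk" from the leaf back toward the root, removing each node that no remaining word uses.
The suffix "vk" (2 nodes) is used only by "avk"; the node for "a" still has the child "w", so pruning stops there.
Nodes removed: 2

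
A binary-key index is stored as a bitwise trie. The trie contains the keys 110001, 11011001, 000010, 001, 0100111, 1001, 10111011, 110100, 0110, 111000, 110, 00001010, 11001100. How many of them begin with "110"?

Filter for entries beginning with "110":
Matches: "110", "110001", "11001100", "110100", "11011001"
Count: 5

5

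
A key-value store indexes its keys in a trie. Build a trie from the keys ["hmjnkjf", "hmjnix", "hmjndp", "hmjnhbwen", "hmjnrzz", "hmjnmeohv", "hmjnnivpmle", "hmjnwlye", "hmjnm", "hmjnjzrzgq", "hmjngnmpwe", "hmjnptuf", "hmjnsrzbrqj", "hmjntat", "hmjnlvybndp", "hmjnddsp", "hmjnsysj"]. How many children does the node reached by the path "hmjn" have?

Follow the path "hmjn" to its node, then look at its outgoing edges.
Distinct next characters after "hmjn": d, g, h, i, j, k, l, m, n, p, r, s, t, w.
That node has 14 child edges.

14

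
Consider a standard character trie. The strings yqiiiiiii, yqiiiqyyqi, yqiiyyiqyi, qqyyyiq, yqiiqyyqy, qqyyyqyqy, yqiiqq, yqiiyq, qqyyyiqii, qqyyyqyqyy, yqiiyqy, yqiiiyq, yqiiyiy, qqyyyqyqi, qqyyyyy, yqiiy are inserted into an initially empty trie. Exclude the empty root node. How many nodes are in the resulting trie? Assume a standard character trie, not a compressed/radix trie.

49

Trace insertions, counting only characters that open a new branch:
  "yqiiiiiii" → 9 new (y, q, i, i, i, i, i, i, i)
  "yqiiiqyyqi" → prefix "yqiii" already present; 5 new (q, y, y, q, i)
  "yqiiyyiqyi" → prefix "yqii" already present; 6 new (y, y, i, q, y, i)
  "qqyyyiq" → 7 new (q, q, y, y, y, i, q)
  "yqiiqyyqy" → prefix "yqii" already present; 5 new (q, y, y, q, y)
  "qqyyyqyqy" → prefix "qqyyy" already present; 4 new (q, y, q, y)
  "yqiiqq" → prefix "yqiiq" already present; 1 new (q)
  "yqiiyq" → prefix "yqiiy" already present; 1 new (q)
  "qqyyyiqii" → prefix "qqyyyiq" already present; 2 new (i, i)
  "qqyyyqyqyy" → prefix "qqyyyqyqy" already present; 1 new (y)
  "yqiiyqy" → prefix "yqiiyq" already present; 1 new (y)
  "yqiiiyq" → prefix "yqiii" already present; 2 new (y, q)
  "yqiiyiy" → prefix "yqiiy" already present; 2 new (i, y)
  "qqyyyqyqi" → prefix "qqyyyqyq" already present; 1 new (i)
  "qqyyyyy" → prefix "qqyyy" already present; 2 new (y, y)
  "yqiiy" → prefix "yqiiy" already present; 0 new (none)
Total nodes = 9 + 5 + 6 + 7 + 5 + 4 + 1 + 1 + 2 + 1 + 1 + 2 + 2 + 1 + 2 + 0 = 49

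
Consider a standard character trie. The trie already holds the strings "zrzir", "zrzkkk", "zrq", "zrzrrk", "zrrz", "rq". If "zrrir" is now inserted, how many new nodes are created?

Walking "zrrir" from the root, the first 3 characters ("zrr") follow existing edges; "i" is the first miss.
Each of the 2 remaining characters creates one node.

2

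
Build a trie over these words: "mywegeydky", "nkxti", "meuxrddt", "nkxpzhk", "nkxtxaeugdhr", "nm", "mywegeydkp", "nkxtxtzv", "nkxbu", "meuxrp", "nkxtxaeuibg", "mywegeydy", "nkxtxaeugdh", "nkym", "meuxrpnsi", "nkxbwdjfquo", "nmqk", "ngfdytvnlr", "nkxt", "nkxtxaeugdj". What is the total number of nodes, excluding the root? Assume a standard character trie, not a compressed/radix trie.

70

Trace insertions, counting only characters that open a new branch:
  "mywegeydky" → 10 new (m, y, w, e, g, e, y, d, k, y)
  "nkxti" → 5 new (n, k, x, t, i)
  "meuxrddt" → prefix "m" already present; 7 new (e, u, x, r, d, d, t)
  "nkxpzhk" → prefix "nkx" already present; 4 new (p, z, h, k)
  "nkxtxaeugdhr" → prefix "nkxt" already present; 8 new (x, a, e, u, g, d, h, r)
  "nm" → prefix "n" already present; 1 new (m)
  "mywegeydkp" → prefix "mywegeydk" already present; 1 new (p)
  "nkxtxtzv" → prefix "nkxtx" already present; 3 new (t, z, v)
  "nkxbu" → prefix "nkx" already present; 2 new (b, u)
  "meuxrp" → prefix "meuxr" already present; 1 new (p)
  "nkxtxaeuibg" → prefix "nkxtxaeu" already present; 3 new (i, b, g)
  "mywegeydy" → prefix "mywegeyd" already present; 1 new (y)
  "nkxtxaeugdh" → prefix "nkxtxaeugdh" already present; 0 new (none)
  "nkym" → prefix "nk" already present; 2 new (y, m)
  "meuxrpnsi" → prefix "meuxrp" already present; 3 new (n, s, i)
  "nkxbwdjfquo" → prefix "nkxb" already present; 7 new (w, d, j, f, q, u, o)
  "nmqk" → prefix "nm" already present; 2 new (q, k)
  "ngfdytvnlr" → prefix "n" already present; 9 new (g, f, d, y, t, v, n, l, r)
  "nkxt" → prefix "nkxt" already present; 0 new (none)
  "nkxtxaeugdj" → prefix "nkxtxaeugd" already present; 1 new (j)
Total nodes = 10 + 5 + 7 + 4 + 8 + 1 + 1 + 3 + 2 + 1 + 3 + 1 + 0 + 2 + 3 + 7 + 2 + 9 + 0 + 1 = 70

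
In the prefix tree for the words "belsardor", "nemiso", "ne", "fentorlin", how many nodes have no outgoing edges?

3

A leaf is a node with no children — equivalently, the end of a word that is not a proper prefix of any other stored word.
Those words: "belsardor", "fentorlin", "nemiso"
Leaf count: 3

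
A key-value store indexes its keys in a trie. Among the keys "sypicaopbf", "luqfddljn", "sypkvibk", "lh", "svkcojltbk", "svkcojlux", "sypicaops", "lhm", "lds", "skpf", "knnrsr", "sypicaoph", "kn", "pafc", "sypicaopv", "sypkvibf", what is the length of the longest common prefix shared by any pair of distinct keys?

Look for the deepest trie node that still has at least two words in its subtree.
"sypicaopbf" and "sypicaoph" agree on "sypicaop" (8 characters) before diverging; nothing deeper is shared.
Longest shared-prefix length: 8

8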